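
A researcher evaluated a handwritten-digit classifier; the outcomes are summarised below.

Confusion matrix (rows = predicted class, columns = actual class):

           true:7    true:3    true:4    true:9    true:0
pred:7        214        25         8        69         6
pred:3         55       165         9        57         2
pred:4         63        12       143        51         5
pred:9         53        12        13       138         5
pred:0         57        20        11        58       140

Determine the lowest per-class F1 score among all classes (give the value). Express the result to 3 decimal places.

0.465

Per-class F1 score (2·TP/(2·TP+FP+FN)):
  7: TP=214, FP=25+8+69+6=108, FN=55+63+53+57=228 → 428/764 = 0.5602
  3: TP=165, FP=55+9+57+2=123, FN=25+12+12+20=69 → 330/522 = 0.6322
  4: TP=143, FP=63+12+51+5=131, FN=8+9+13+11=41 → 286/458 = 0.6245
  9: TP=138, FP=53+12+13+5=83, FN=69+57+51+58=235 → 276/594 = 0.4646
  0: TP=140, FP=57+20+11+58=146, FN=6+2+5+5=18 → 280/444 = 0.6306
Lowest is class '9' with F1 score = 0.465.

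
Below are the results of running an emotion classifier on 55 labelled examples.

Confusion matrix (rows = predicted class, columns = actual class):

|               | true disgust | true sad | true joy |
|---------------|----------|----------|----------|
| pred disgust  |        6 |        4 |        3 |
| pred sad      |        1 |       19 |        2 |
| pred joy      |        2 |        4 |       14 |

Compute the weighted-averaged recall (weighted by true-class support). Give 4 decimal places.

0.7091

Per-class recall (TP/(TP+FN)):
  disgust: TP=6, FN=1+2=3 → 6/9 = 0.66667
  sad: TP=19, FN=4+4=8 → 19/27 = 0.70370
  joy: TP=14, FN=3+2=5 → 14/19 = 0.73684
Weighted-recall = Σ (supportᵢ/N)·recallᵢ with N=55: (9/55)·0.66667 + (27/55)·0.70370 + (19/55)·0.73684 = 0.7091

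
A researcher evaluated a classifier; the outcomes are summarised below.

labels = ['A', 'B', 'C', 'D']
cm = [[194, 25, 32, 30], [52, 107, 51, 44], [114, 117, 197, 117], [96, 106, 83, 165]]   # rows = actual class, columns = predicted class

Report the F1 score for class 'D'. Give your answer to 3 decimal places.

Treat 'D' as positive and all other classes as negative.
F1 score = 2·TP/(2·TP+FP+FN).
D: TP=165, FP=30+44+117=191, FN=96+106+83=285 → 330/806 = 0.4094

0.409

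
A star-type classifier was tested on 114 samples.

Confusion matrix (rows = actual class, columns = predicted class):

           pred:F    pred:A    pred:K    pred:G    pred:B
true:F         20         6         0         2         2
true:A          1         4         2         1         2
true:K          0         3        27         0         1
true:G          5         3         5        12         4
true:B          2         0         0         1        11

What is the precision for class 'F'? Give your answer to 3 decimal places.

Treat 'F' as positive and all other classes as negative.
precision = TP/(TP+FP).
F: TP=20, FP=1+0+5+2=8 → 20/28 = 0.7143

0.714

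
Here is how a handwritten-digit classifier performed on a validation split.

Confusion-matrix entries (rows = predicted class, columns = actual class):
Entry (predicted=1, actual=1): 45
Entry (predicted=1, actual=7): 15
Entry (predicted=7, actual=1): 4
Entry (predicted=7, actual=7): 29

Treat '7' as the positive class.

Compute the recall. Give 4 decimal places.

0.6591

Recall = TP/(TP+FN) = 29/(29+15) = 29/44 = 0.6591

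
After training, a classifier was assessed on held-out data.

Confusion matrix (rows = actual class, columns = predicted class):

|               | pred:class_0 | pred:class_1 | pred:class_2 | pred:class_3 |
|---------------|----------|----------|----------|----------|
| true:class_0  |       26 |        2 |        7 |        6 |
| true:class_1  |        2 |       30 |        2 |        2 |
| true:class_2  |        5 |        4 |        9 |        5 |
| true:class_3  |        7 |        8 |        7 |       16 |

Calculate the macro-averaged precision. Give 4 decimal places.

0.5609

Per-class precision (TP/(TP+FP)):
  class_0: TP=26, FP=2+5+7=14 → 26/40 = 0.65000
  class_1: TP=30, FP=2+4+8=14 → 30/44 = 0.68182
  class_2: TP=9, FP=7+2+7=16 → 9/25 = 0.36000
  class_3: TP=16, FP=6+2+5=13 → 16/29 = 0.55172
Macro-precision = mean = (0.65000 + 0.68182 + 0.36000 + 0.55172) / 4 = 0.5609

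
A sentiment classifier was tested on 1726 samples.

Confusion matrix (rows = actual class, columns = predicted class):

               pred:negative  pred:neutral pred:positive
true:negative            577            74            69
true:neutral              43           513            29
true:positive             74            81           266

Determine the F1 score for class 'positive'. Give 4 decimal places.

0.6777

F1 score = 2·TP/(2·TP+FP+FN).
positive: TP=266, FP=69+29=98, FN=74+81=155 → 532/785 = 0.67771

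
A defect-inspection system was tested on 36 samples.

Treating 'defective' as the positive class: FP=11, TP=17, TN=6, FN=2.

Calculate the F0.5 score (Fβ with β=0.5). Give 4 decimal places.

Fβ = (1+β²)·TP / ((1+β²)·TP + β²·FN + FP), with β²=1/4
= 1.25·17 / (1.25·17 + 0.25·2 + 11) = 0.6489

0.6489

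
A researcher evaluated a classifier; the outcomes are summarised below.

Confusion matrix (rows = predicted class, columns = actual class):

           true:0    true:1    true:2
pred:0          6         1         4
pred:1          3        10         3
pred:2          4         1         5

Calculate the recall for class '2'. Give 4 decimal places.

0.4167

recall = TP/(TP+FN).
2: TP=5, FN=4+3=7 → 5/12 = 0.41667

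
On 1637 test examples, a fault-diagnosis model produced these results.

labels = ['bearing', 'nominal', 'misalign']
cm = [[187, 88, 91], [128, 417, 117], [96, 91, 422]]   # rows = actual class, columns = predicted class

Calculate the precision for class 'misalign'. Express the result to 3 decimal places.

0.670

Treat 'misalign' as positive and all other classes as negative.
precision = TP/(TP+FP).
misalign: TP=422, FP=91+117=208 → 422/630 = 0.6698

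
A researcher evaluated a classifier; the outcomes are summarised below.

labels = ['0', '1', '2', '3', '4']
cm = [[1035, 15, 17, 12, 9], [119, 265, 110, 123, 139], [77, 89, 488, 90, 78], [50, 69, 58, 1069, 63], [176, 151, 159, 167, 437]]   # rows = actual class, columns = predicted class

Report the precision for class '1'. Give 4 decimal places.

0.4499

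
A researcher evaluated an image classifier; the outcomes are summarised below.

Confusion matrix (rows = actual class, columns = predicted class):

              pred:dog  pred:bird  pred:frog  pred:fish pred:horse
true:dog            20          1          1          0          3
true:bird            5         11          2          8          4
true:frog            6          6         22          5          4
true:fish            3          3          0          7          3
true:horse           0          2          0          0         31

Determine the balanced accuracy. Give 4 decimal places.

Balanced accuracy = mean of per-class recall.
  dog: recall = 20/25 = 0.80000
  bird: recall = 11/30 = 0.36667
  frog: recall = 22/43 = 0.51163
  fish: recall = 7/16 = 0.43750
  horse: recall = 31/33 = 0.93939
Mean = (0.80000 + 0.36667 + 0.51163 + 0.43750 + 0.93939) / 5 = 0.6110

0.6110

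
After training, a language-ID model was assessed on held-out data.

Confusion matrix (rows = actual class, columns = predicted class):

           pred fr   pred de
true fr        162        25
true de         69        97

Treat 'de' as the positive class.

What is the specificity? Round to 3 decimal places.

0.866

Specificity = TN/(TN+FP) = 162/(162+25) = 0.866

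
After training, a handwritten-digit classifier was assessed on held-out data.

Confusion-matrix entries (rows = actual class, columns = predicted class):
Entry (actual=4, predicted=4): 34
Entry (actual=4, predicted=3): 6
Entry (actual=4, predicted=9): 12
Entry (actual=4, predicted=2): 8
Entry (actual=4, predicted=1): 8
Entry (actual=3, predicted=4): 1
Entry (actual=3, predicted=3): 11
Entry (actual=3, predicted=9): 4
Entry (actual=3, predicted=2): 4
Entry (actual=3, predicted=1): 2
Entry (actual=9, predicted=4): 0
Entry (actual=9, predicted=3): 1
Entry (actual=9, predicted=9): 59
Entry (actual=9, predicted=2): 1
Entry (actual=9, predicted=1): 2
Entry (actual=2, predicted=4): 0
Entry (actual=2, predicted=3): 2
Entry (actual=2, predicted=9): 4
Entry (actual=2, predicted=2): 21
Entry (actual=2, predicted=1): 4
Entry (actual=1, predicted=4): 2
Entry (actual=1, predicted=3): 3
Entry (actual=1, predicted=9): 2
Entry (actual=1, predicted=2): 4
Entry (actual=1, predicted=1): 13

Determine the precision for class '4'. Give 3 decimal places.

0.919

Take TP from the diagonal, FP from the rest of the '4' prediction marginal, FN from the rest of the '4' actual marginal.
precision = TP/(TP+FP).
4: TP=34, FP=1+0+0+2=3 → 34/37 = 0.9189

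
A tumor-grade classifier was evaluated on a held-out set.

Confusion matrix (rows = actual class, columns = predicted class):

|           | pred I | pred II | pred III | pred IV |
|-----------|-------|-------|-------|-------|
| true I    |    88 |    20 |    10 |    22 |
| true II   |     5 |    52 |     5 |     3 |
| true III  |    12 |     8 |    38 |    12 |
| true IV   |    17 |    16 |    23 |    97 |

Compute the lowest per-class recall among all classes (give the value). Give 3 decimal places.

Per-class recall (TP/(TP+FN)):
  I: TP=88, FN=20+10+22=52 → 88/140 = 0.6286
  II: TP=52, FN=5+5+3=13 → 52/65 = 0.8000
  III: TP=38, FN=12+8+12=32 → 38/70 = 0.5429
  IV: TP=97, FN=17+16+23=56 → 97/153 = 0.6340
Lowest is class 'III' with recall = 0.543.

0.543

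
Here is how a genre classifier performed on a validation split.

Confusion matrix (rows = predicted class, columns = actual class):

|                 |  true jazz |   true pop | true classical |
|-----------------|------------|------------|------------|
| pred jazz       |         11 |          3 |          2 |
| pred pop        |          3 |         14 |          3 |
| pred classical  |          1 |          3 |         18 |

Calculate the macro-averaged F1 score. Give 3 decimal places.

Per-class F1 score (2·TP/(2·TP+FP+FN)):
  jazz: TP=11, FP=3+2=5, FN=3+1=4 → 22/31 = 0.7097
  pop: TP=14, FP=3+3=6, FN=3+3=6 → 28/40 = 0.7000
  classical: TP=18, FP=1+3=4, FN=2+3=5 → 36/45 = 0.8000
Macro-F1 score = mean = (0.7097 + 0.7000 + 0.8000) / 3 = 0.737

0.737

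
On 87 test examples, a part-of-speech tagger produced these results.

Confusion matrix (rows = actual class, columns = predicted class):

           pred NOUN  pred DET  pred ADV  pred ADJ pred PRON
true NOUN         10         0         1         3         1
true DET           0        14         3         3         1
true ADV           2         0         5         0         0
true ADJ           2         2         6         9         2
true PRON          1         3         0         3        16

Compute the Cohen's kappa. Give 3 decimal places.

0.522

Observed agreement pₒ = trace/N = 54/87 = 0.6207
Expected agreement pₑ = Σ (rowᵢ·colᵢ)/N² = (15·15 + 21·19 + 7·15 + 21·18 + 23·20)/87² = 0.2070
κ = (pₒ − pₑ)/(1 − pₑ) = (0.6207 − 0.2070)/(1 − 0.2070) = 0.522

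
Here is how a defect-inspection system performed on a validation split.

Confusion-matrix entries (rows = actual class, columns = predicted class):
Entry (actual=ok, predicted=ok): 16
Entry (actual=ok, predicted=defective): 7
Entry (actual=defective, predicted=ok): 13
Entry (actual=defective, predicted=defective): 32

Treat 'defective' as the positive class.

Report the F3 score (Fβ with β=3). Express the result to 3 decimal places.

0.721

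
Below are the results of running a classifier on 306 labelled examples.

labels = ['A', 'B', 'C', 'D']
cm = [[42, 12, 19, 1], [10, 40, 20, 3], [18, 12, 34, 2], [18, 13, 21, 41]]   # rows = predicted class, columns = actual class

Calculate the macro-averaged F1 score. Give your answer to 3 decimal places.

0.516

Per-class F1 score (2·TP/(2·TP+FP+FN)):
  A: TP=42, FP=12+19+1=32, FN=10+18+18=46 → 84/162 = 0.5185
  B: TP=40, FP=10+20+3=33, FN=12+12+13=37 → 80/150 = 0.5333
  C: TP=34, FP=18+12+2=32, FN=19+20+21=60 → 68/160 = 0.4250
  D: TP=41, FP=18+13+21=52, FN=1+3+2=6 → 82/140 = 0.5857
Macro-F1 score = mean = (0.5185 + 0.5333 + 0.4250 + 0.5857) / 4 = 0.516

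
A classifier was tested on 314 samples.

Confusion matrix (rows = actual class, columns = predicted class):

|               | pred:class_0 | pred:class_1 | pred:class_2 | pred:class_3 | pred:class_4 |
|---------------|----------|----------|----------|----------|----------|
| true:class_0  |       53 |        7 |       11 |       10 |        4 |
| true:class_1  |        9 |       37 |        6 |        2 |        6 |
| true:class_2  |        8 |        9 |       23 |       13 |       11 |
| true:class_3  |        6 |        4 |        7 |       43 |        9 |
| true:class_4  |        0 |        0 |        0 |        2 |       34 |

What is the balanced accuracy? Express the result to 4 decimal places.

0.6334

Balanced accuracy = mean of per-class recall.
  class_0: recall = 53/85 = 0.62353
  class_1: recall = 37/60 = 0.61667
  class_2: recall = 23/64 = 0.35938
  class_3: recall = 43/69 = 0.62319
  class_4: recall = 34/36 = 0.94444
Mean = (0.62353 + 0.61667 + 0.35938 + 0.62319 + 0.94444) / 5 = 0.6334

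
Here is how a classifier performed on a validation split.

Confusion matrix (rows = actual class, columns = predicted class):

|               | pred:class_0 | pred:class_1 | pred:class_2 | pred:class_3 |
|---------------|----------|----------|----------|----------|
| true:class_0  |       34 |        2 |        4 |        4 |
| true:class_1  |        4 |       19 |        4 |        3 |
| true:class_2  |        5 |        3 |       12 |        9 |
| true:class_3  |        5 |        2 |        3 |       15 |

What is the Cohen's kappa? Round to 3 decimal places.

Observed agreement pₒ = trace/N = 80/128 = 0.6250
Expected agreement pₑ = Σ (rowᵢ·colᵢ)/N² = (44·48 + 30·26 + 29·23 + 25·31)/128² = 0.2645
κ = (pₒ − pₑ)/(1 − pₑ) = (0.6250 − 0.2645)/(1 − 0.2645) = 0.490

0.490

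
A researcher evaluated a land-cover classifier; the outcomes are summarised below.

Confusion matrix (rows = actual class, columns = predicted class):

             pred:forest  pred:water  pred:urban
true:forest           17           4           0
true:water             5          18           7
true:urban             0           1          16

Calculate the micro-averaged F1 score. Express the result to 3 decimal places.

0.750

Micro-averaging pools counts across classes: ΣTP=51, ΣFP=17, ΣFN=17.
Micro-F1 score = 2·TP/(2·TP+FP+FN) on pooled counts = 0.750 (equals overall accuracy in single-label multiclass).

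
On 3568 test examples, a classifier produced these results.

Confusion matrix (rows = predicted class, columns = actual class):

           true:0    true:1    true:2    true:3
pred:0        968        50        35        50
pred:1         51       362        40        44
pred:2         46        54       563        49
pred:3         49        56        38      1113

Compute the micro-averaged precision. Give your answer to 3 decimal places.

0.842

Micro-averaging pools counts across classes: ΣTP=3006, ΣFP=562, ΣFN=562.
Micro-precision = TP/(TP+FP) on pooled counts = 0.842 (equals overall accuracy in single-label multiclass).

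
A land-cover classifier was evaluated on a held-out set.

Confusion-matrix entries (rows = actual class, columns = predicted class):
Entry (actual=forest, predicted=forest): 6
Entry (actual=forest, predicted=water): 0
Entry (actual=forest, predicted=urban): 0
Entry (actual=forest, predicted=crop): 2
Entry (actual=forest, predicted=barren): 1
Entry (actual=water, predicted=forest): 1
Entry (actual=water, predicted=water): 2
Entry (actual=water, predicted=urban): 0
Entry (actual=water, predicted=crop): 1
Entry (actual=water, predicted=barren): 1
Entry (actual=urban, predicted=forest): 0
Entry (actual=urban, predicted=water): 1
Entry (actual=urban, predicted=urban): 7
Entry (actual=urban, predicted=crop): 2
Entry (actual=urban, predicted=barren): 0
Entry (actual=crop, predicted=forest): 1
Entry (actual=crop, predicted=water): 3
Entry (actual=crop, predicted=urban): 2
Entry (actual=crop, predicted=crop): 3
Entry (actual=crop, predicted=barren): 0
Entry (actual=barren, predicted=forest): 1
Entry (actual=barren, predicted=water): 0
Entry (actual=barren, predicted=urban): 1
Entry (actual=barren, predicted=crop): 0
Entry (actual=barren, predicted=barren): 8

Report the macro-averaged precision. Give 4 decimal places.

0.5750

Per-class precision (TP/(TP+FP)):
  forest: TP=6, FP=1+0+1+1=3 → 6/9 = 0.66667
  water: TP=2, FP=0+1+3+0=4 → 2/6 = 0.33333
  urban: TP=7, FP=0+0+2+1=3 → 7/10 = 0.70000
  crop: TP=3, FP=2+1+2+0=5 → 3/8 = 0.37500
  barren: TP=8, FP=1+1+0+0=2 → 8/10 = 0.80000
Macro-precision = mean = (0.66667 + 0.33333 + 0.70000 + 0.37500 + 0.80000) / 5 = 0.5750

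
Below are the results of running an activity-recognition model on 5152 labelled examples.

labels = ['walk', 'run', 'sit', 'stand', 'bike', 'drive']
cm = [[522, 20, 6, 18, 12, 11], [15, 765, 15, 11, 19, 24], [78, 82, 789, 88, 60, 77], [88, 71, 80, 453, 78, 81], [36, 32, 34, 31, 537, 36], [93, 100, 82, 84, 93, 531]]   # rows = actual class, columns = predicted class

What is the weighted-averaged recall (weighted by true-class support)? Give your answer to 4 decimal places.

0.6982

Per-class recall (TP/(TP+FN)):
  walk: TP=522, FN=20+6+18+12+11=67 → 522/589 = 0.88625
  run: TP=765, FN=15+15+11+19+24=84 → 765/849 = 0.90106
  sit: TP=789, FN=78+82+88+60+77=385 → 789/1174 = 0.67206
  stand: TP=453, FN=88+71+80+78+81=398 → 453/851 = 0.53231
  bike: TP=537, FN=36+32+34+31+36=169 → 537/706 = 0.76062
  drive: TP=531, FN=93+100+82+84+93=452 → 531/983 = 0.54018
Weighted-recall = Σ (supportᵢ/N)·recallᵢ with N=5152: (589/5152)·0.88625 + (849/5152)·0.90106 + (1174/5152)·0.67206 + (851/5152)·0.53231 + (706/5152)·0.76062 + (983/5152)·0.54018 = 0.6982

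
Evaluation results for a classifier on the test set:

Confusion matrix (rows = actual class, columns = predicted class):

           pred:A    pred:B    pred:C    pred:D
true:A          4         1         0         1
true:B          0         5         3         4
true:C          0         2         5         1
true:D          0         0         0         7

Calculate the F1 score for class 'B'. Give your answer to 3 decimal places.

0.500

Treat 'B' as positive and all other classes as negative.
F1 score = 2·TP/(2·TP+FP+FN).
B: TP=5, FP=1+2+0=3, FN=0+3+4=7 → 10/20 = 0.5000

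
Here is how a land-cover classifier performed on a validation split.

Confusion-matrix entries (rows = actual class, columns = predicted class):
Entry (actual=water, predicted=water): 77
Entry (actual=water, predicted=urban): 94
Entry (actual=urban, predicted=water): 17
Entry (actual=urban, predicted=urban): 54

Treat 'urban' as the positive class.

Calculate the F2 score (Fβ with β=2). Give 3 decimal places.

0.625

Fβ = (1+β²)·TP / ((1+β²)·TP + β²·FN + FP), with β²=4
= 5·54 / (5·54 + 4·17 + 94) = 0.625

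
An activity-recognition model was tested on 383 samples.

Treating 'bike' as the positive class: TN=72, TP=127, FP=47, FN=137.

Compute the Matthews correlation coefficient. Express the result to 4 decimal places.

0.0800

MCC = (TP·TN − FP·FN) / √((TP+FP)(TP+FN)(TN+FP)(TN+FN))
Numerator = 127·72 − 47·137 = 2705
Denominator = √(174·264·119·209) = √1142474256 = 33800.5067
MCC = 2705 / 33800.5067 = 0.0800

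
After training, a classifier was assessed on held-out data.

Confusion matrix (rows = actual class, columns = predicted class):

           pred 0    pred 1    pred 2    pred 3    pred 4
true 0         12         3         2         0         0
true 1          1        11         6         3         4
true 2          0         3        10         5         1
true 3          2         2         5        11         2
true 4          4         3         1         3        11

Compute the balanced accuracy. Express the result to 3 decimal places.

0.534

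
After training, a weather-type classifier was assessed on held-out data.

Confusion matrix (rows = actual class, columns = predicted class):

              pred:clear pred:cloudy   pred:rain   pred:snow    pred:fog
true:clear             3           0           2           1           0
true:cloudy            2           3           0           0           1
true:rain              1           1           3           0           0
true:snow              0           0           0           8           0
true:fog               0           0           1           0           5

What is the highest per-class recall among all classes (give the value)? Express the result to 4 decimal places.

1.0000

Per-class recall (TP/(TP+FN)):
  clear: TP=3, FN=0+2+1+0=3 → 3/6 = 0.50000
  cloudy: TP=3, FN=2+0+0+1=3 → 3/6 = 0.50000
  rain: TP=3, FN=1+1+0+0=2 → 3/5 = 0.60000
  snow: TP=8, FN=0+0+0+0=0 → 8/8 = 1.00000
  fog: TP=5, FN=0+0+1+0=1 → 5/6 = 0.83333
Highest is class 'snow' with recall = 1.0000.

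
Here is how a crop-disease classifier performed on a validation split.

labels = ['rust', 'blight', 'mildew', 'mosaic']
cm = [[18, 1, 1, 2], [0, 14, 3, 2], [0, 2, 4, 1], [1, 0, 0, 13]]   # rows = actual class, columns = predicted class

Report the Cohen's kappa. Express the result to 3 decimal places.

0.712

Observed agreement pₒ = trace/N = 49/62 = 0.7903
Expected agreement pₑ = Σ (rowᵢ·colᵢ)/N² = (22·19 + 19·17 + 7·8 + 14·18)/62² = 0.2729
κ = (pₒ − pₑ)/(1 − pₑ) = (0.7903 − 0.2729)/(1 − 0.2729) = 0.712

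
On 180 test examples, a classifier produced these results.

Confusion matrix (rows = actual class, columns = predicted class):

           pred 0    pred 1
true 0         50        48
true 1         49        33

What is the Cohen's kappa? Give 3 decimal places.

Observed agreement pₒ = trace/N = 83/180 = 0.4611
Expected agreement pₑ = Σ (rowᵢ·colᵢ)/N² = (98·99 + 82·81)/180² = 0.5044
κ = (pₒ − pₑ)/(1 − pₑ) = (0.4611 − 0.5044)/(1 − 0.5044) = -0.087

-0.087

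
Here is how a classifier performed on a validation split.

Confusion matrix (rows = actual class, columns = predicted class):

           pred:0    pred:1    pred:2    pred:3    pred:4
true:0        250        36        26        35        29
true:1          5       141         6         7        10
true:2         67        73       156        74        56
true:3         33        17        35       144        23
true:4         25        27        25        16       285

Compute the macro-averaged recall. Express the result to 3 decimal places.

0.638

Per-class recall (TP/(TP+FN)):
  0: TP=250, FN=36+26+35+29=126 → 250/376 = 0.6649
  1: TP=141, FN=5+6+7+10=28 → 141/169 = 0.8343
  2: TP=156, FN=67+73+74+56=270 → 156/426 = 0.3662
  3: TP=144, FN=33+17+35+23=108 → 144/252 = 0.5714
  4: TP=285, FN=25+27+25+16=93 → 285/378 = 0.7540
Macro-recall = mean = (0.6649 + 0.8343 + 0.3662 + 0.5714 + 0.7540) / 5 = 0.638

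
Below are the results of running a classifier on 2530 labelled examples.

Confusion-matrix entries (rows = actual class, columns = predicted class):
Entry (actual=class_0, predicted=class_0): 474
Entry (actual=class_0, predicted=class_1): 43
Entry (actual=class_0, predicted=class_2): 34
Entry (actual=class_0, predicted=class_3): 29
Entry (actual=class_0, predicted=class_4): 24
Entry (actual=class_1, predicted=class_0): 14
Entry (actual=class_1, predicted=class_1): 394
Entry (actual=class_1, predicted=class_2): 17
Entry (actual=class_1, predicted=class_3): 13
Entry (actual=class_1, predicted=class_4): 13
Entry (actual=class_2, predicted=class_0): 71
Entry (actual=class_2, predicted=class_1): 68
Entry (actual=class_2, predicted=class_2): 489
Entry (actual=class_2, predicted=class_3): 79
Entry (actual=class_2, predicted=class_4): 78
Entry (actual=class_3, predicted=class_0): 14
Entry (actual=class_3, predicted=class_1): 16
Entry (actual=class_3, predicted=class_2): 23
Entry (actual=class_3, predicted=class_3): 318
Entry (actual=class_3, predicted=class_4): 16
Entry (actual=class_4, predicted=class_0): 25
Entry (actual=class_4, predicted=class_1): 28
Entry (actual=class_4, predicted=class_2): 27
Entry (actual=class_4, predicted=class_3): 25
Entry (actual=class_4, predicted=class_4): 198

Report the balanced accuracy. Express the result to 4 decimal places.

Balanced accuracy = mean of per-class recall.
  class_0: recall = 474/604 = 0.78477
  class_1: recall = 394/451 = 0.87361
  class_2: recall = 489/785 = 0.62293
  class_3: recall = 318/387 = 0.82171
  class_4: recall = 198/303 = 0.65347
Mean = (0.78477 + 0.87361 + 0.62293 + 0.82171 + 0.65347) / 5 = 0.7513

0.7513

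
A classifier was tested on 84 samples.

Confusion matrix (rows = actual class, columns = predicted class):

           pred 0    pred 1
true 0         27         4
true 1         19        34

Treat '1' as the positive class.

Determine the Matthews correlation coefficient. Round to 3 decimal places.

MCC = (TP·TN − FP·FN) / √((TP+FP)(TP+FN)(TN+FP)(TN+FN))
Numerator = 34·27 − 4·19 = 842
Denominator = √(38·53·31·46) = √2871964 = 1694.6870
MCC = 842 / 1694.6870 = 0.497

0.497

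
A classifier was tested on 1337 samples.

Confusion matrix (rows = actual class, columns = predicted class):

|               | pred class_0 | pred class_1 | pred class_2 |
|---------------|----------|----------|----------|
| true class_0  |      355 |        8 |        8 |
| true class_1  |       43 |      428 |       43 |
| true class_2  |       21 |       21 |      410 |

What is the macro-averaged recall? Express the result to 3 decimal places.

0.899

Per-class recall (TP/(TP+FN)):
  class_0: TP=355, FN=8+8=16 → 355/371 = 0.9569
  class_1: TP=428, FN=43+43=86 → 428/514 = 0.8327
  class_2: TP=410, FN=21+21=42 → 410/452 = 0.9071
Macro-recall = mean = (0.9569 + 0.8327 + 0.9071) / 3 = 0.899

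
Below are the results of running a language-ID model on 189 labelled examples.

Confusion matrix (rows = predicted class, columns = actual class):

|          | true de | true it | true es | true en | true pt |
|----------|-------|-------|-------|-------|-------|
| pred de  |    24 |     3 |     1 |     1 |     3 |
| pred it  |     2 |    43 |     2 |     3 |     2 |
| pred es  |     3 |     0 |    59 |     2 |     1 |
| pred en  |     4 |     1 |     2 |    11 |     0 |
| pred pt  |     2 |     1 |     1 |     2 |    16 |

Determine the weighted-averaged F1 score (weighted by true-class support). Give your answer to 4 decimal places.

Per-class F1 score (2·TP/(2·TP+FP+FN)):
  de: TP=24, FP=3+1+1+3=8, FN=2+3+4+2=11 → 48/67 = 0.71642
  it: TP=43, FP=2+2+3+2=9, FN=3+0+1+1=5 → 86/100 = 0.86000
  es: TP=59, FP=3+0+2+1=6, FN=1+2+2+1=6 → 118/130 = 0.90769
  en: TP=11, FP=4+1+2+0=7, FN=1+3+2+2=8 → 22/37 = 0.59459
  pt: TP=16, FP=2+1+1+2=6, FN=3+2+1+0=6 → 32/44 = 0.72727
Weighted-F1 score = Σ (supportᵢ/N)·F1 scoreᵢ with N=189: (35/189)·0.71642 + (48/189)·0.86000 + (65/189)·0.90769 + (19/189)·0.59459 + (22/189)·0.72727 = 0.8077

0.8077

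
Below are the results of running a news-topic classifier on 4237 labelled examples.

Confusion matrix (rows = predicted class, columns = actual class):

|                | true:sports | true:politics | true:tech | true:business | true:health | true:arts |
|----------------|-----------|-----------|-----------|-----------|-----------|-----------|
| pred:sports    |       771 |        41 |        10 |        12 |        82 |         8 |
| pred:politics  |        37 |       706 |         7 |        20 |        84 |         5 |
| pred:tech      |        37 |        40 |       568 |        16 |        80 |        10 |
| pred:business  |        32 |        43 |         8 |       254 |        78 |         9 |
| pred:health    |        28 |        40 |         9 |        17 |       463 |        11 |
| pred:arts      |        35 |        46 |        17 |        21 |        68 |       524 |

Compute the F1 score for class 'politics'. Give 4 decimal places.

Take TP from the diagonal, FP from the rest of the 'politics' prediction marginal, FN from the rest of the 'politics' actual marginal.
F1 score = 2·TP/(2·TP+FP+FN).
politics: TP=706, FP=37+7+20+84+5=153, FN=41+40+43+40+46=210 → 1412/1775 = 0.79549

0.7955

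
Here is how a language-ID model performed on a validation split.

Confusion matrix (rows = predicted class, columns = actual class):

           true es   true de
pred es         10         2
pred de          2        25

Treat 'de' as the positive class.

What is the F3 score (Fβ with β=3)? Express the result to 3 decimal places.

Fβ = (1+β²)·TP / ((1+β²)·TP + β²·FN + FP), with β²=9
= 10·25 / (10·25 + 9·2 + 2) = 0.926

0.926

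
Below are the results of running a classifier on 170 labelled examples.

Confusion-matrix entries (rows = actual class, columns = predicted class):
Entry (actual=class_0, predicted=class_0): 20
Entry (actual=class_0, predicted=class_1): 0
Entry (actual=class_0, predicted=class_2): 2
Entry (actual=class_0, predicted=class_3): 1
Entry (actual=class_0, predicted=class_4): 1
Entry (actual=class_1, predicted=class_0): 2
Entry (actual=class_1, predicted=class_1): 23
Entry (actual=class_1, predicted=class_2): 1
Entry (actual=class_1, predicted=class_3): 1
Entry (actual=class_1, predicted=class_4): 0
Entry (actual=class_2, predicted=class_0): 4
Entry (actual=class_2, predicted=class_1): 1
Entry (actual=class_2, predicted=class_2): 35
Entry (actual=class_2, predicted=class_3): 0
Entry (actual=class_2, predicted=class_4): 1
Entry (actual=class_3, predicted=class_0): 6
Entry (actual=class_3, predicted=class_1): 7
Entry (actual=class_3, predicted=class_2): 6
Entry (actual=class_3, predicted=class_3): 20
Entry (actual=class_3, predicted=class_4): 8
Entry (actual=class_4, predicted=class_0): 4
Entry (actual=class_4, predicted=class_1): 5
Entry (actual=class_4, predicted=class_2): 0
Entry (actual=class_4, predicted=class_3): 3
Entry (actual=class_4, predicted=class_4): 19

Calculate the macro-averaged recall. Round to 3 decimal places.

Per-class recall (TP/(TP+FN)):
  class_0: TP=20, FN=0+2+1+1=4 → 20/24 = 0.8333
  class_1: TP=23, FN=2+1+1+0=4 → 23/27 = 0.8519
  class_2: TP=35, FN=4+1+0+1=6 → 35/41 = 0.8537
  class_3: TP=20, FN=6+7+6+8=27 → 20/47 = 0.4255
  class_4: TP=19, FN=4+5+0+3=12 → 19/31 = 0.6129
Macro-recall = mean = (0.8333 + 0.8519 + 0.8537 + 0.4255 + 0.6129) / 5 = 0.715

0.715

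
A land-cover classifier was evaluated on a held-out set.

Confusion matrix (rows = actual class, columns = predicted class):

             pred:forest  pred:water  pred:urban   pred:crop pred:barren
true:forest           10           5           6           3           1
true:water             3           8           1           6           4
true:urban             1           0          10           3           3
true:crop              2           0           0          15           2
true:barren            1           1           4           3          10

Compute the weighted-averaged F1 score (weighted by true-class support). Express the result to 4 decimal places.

0.5099

Per-class F1 score (2·TP/(2·TP+FP+FN)):
  forest: TP=10, FP=3+1+2+1=7, FN=5+6+3+1=15 → 20/42 = 0.47619
  water: TP=8, FP=5+0+0+1=6, FN=3+1+6+4=14 → 16/36 = 0.44444
  urban: TP=10, FP=6+1+0+4=11, FN=1+0+3+3=7 → 20/38 = 0.52632
  crop: TP=15, FP=3+6+3+3=15, FN=2+0+0+2=4 → 30/49 = 0.61224
  barren: TP=10, FP=1+4+3+2=10, FN=1+1+4+3=9 → 20/39 = 0.51282
Weighted-F1 score = Σ (supportᵢ/N)·F1 scoreᵢ with N=102: (25/102)·0.47619 + (22/102)·0.44444 + (17/102)·0.52632 + (19/102)·0.61224 + (19/102)·0.51282 = 0.5099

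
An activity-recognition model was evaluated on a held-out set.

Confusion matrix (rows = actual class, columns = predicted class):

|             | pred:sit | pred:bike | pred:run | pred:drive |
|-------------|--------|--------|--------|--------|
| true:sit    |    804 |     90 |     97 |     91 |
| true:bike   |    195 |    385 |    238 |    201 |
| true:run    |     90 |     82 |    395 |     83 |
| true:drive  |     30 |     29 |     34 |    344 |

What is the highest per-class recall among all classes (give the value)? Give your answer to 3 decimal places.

0.787

Per-class recall (TP/(TP+FN)):
  sit: TP=804, FN=90+97+91=278 → 804/1082 = 0.7431
  bike: TP=385, FN=195+238+201=634 → 385/1019 = 0.3778
  run: TP=395, FN=90+82+83=255 → 395/650 = 0.6077
  drive: TP=344, FN=30+29+34=93 → 344/437 = 0.7872
Highest is class 'drive' with recall = 0.787.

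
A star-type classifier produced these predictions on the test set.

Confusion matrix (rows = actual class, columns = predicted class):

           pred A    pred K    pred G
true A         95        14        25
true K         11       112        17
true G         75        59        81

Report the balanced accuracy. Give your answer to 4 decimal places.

Balanced accuracy = mean of per-class recall.
  A: recall = 95/134 = 0.70896
  K: recall = 112/140 = 0.80000
  G: recall = 81/215 = 0.37674
Mean = (0.70896 + 0.80000 + 0.37674) / 3 = 0.6286

0.6286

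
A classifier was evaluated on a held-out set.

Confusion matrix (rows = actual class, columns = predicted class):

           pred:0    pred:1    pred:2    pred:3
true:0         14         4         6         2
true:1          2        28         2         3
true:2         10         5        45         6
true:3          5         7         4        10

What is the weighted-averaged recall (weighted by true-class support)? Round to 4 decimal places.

Per-class recall (TP/(TP+FN)):
  0: TP=14, FN=4+6+2=12 → 14/26 = 0.53846
  1: TP=28, FN=2+2+3=7 → 28/35 = 0.80000
  2: TP=45, FN=10+5+6=21 → 45/66 = 0.68182
  3: TP=10, FN=5+7+4=16 → 10/26 = 0.38462
Weighted-recall = Σ (supportᵢ/N)·recallᵢ with N=153: (26/153)·0.53846 + (35/153)·0.80000 + (66/153)·0.68182 + (26/153)·0.38462 = 0.6340

0.6340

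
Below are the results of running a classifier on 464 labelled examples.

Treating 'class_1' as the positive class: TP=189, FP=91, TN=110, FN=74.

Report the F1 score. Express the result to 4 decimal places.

0.6961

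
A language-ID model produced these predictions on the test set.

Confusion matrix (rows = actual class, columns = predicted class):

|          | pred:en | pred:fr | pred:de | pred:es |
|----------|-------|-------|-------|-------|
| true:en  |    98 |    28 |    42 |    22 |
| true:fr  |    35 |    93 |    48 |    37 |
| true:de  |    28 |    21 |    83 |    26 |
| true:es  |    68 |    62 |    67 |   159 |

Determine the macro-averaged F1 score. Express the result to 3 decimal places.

0.465

Per-class F1 score (2·TP/(2·TP+FP+FN)):
  en: TP=98, FP=35+28+68=131, FN=28+42+22=92 → 196/419 = 0.4678
  fr: TP=93, FP=28+21+62=111, FN=35+48+37=120 → 186/417 = 0.4460
  de: TP=83, FP=42+48+67=157, FN=28+21+26=75 → 166/398 = 0.4171
  es: TP=159, FP=22+37+26=85, FN=68+62+67=197 → 318/600 = 0.5300
Macro-F1 score = mean = (0.4678 + 0.4460 + 0.4171 + 0.5300) / 4 = 0.465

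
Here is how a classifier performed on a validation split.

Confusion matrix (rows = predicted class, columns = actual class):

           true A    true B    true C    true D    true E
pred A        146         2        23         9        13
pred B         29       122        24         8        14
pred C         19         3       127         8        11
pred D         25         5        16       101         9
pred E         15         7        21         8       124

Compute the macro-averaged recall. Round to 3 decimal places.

Per-class recall (TP/(TP+FN)):
  A: TP=146, FN=29+19+25+15=88 → 146/234 = 0.6239
  B: TP=122, FN=2+3+5+7=17 → 122/139 = 0.8777
  C: TP=127, FN=23+24+16+21=84 → 127/211 = 0.6019
  D: TP=101, FN=9+8+8+8=33 → 101/134 = 0.7537
  E: TP=124, FN=13+14+11+9=47 → 124/171 = 0.7251
Macro-recall = mean = (0.6239 + 0.8777 + 0.6019 + 0.7537 + 0.7251) / 5 = 0.716

0.716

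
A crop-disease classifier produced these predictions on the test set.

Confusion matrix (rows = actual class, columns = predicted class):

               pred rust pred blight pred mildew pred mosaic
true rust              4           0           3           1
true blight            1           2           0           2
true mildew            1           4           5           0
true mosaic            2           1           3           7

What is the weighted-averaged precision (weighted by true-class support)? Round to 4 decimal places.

0.5298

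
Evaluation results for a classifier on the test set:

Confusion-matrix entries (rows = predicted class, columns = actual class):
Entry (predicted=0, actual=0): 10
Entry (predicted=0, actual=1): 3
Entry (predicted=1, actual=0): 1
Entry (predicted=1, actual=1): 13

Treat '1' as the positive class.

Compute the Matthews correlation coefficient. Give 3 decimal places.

0.710

MCC = (TP·TN − FP·FN) / √((TP+FP)(TP+FN)(TN+FP)(TN+FN))
Numerator = 13·10 − 1·3 = 127
Denominator = √(14·16·11·13) = √32032 = 178.9749
MCC = 127 / 178.9749 = 0.710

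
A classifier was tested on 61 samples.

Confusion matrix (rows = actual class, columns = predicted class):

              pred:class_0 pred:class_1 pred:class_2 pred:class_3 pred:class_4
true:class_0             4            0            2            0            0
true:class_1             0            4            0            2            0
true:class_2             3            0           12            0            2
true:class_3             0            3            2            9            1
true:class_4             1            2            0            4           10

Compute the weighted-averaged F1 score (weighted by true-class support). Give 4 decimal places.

0.6447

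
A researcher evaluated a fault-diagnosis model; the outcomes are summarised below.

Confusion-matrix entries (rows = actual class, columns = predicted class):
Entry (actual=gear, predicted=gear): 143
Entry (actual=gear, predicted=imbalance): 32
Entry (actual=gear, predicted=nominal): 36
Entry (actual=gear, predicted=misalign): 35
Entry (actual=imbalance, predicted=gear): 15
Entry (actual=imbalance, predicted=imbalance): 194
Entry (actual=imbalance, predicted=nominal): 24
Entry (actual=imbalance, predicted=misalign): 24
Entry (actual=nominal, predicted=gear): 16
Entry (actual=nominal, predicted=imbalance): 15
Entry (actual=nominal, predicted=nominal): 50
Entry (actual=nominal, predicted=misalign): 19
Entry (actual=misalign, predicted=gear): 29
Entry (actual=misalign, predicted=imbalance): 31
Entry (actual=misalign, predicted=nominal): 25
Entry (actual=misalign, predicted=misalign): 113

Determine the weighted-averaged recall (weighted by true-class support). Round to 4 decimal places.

0.6242

Per-class recall (TP/(TP+FN)):
  gear: TP=143, FN=32+36+35=103 → 143/246 = 0.58130
  imbalance: TP=194, FN=15+24+24=63 → 194/257 = 0.75486
  nominal: TP=50, FN=16+15+19=50 → 50/100 = 0.50000
  misalign: TP=113, FN=29+31+25=85 → 113/198 = 0.57071
Weighted-recall = Σ (supportᵢ/N)·recallᵢ with N=801: (246/801)·0.58130 + (257/801)·0.75486 + (100/801)·0.50000 + (198/801)·0.57071 = 0.6242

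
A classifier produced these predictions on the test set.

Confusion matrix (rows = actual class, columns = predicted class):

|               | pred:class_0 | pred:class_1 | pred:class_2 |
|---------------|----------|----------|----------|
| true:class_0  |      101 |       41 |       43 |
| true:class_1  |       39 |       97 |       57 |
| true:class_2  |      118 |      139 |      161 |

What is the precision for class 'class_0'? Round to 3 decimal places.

One-vs-rest for 'class_0': TP = diagonal; FP = other classes predicted 'class_0'; FN = 'class_0' predicted as other.
precision = TP/(TP+FP).
class_0: TP=101, FP=39+118=157 → 101/258 = 0.3915

0.391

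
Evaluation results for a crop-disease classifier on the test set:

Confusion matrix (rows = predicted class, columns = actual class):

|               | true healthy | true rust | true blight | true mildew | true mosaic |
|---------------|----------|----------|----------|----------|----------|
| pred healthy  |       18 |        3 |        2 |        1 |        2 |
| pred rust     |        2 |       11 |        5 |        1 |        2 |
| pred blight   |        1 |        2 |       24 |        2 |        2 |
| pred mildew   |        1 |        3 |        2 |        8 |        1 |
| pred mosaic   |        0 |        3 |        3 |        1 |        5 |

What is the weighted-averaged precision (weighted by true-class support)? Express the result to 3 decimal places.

Per-class precision (TP/(TP+FP)):
  healthy: TP=18, FP=3+2+1+2=8 → 18/26 = 0.6923
  rust: TP=11, FP=2+5+1+2=10 → 11/21 = 0.5238
  blight: TP=24, FP=1+2+2+2=7 → 24/31 = 0.7742
  mildew: TP=8, FP=1+3+2+1=7 → 8/15 = 0.5333
  mosaic: TP=5, FP=0+3+3+1=7 → 5/12 = 0.4167
Weighted-precision = Σ (supportᵢ/N)·precisionᵢ with N=105: (22/105)·0.6923 + (22/105)·0.5238 + (36/105)·0.7742 + (13/105)·0.5333 + (12/105)·0.4167 = 0.634

0.634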